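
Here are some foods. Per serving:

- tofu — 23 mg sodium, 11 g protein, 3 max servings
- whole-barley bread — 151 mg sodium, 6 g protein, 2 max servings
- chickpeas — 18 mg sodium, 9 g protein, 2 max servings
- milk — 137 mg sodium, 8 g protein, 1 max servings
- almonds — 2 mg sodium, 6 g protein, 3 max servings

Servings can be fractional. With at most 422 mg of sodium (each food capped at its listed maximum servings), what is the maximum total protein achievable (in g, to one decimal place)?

Protein per mg sodium: almonds 3, chickpeas 0.5, tofu 0.4783, milk 0.05839, whole-barley bread 0.03974.
Take 3 servings of almonds: uses 6 mg sodium, +18.0 g protein (running total 18.0 g).
Take 2 servings of chickpeas: uses 36 mg sodium, +18.0 g protein (running total 36.0 g).
Take 3 servings of tofu: uses 69 mg sodium, +33.0 g protein (running total 69.0 g).
Take 1 serving of milk: uses 137 mg sodium, +8.0 g protein (running total 77.0 g).
Take 1.152 servings of whole-barley bread: uses 174 mg sodium, +6.9 g protein (running total 83.9 g).
Filling greedily by protein-per-mg sodium is optimal for one linear limit, giving 83.9 g.

83.9 g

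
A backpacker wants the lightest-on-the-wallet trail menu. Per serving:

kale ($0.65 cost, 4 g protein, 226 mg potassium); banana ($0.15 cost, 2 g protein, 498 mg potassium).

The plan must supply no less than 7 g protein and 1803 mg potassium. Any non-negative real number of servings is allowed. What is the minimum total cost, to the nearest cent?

$0.54

Check every corner: each single food scaled to meet both minima, and each pair solved so both constraints bind.
kale only: max(7/4, 1803/226) = 7.978 servings → $5.19.
banana only: max(7/2, 1803/498) = 3.62 servings → $0.54.
kale + banana: intersection lies outside the first quadrant.
So the least-cost plan costs $0.54.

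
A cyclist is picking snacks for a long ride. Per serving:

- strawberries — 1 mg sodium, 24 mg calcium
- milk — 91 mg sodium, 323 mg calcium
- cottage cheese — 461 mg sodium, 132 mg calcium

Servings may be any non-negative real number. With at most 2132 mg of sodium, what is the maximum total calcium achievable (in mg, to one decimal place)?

51168.0 mg

Calcium per mg sodium: strawberries 24, milk 3.549, cottage cheese 0.2863.
With no serving limits, spend the whole sodium allowance on strawberries: 2132 mg / 1 mg × 24 mg = 51168.0 mg.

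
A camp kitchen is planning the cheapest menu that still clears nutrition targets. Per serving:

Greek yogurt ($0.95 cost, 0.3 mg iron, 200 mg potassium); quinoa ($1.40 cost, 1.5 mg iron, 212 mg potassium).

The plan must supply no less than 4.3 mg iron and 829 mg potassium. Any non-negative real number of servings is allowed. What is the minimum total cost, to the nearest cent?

A basic optimal solution has at most two foods positive. Try each food alone and each pair with both targets met exactly.
Greek yogurt only: max(4.3/0.3, 829/200) = 14.33 servings → $13.62.
quinoa only: max(4.3/1.5, 829/212) = 3.91 servings → $5.47.
Greek yogurt + quinoa with both tight: 1.404 servings and 2.586 servings → $4.95.
So the least-cost plan costs $4.95.

$4.95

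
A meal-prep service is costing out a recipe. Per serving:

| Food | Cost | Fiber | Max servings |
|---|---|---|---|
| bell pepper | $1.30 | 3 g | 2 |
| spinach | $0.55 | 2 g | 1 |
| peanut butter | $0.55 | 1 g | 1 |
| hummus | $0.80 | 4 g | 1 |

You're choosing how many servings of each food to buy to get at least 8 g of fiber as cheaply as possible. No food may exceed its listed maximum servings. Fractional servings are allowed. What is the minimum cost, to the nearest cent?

Cost per g of fiber: hummus $0.2000, spinach $0.2750, bell pepper $0.4333, peanut butter $0.5500.
Take 1 serving of hummus: +4.0 g fiber for $0.80 (total $0.80, still need 4.0 g).
Take 1 serving of spinach: +2.0 g fiber for $0.55 (total $1.35, still need 2.0 g).
Take 0.6667 servings of bell pepper: +2.0 g fiber for $0.87 (total $2.22, still need 0.0 g).
Filling from the cheapest source first is optimal under one linear minimum: $2.22.

$2.22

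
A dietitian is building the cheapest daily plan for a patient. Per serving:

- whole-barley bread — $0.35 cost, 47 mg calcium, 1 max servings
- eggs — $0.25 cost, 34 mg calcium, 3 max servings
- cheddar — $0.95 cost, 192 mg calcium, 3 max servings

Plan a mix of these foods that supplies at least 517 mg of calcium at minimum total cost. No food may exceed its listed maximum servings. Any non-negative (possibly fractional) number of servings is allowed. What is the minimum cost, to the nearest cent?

Cost per mg of calcium: cheddar $0.0049, eggs $0.0074, whole-barley bread $0.0074.
Take 2.693 servings of cheddar: +517.0 mg calcium for $2.56 (total $2.56, still need 0.0 mg).
Filling from the cheapest source first is optimal under one linear minimum: $2.56.

$2.56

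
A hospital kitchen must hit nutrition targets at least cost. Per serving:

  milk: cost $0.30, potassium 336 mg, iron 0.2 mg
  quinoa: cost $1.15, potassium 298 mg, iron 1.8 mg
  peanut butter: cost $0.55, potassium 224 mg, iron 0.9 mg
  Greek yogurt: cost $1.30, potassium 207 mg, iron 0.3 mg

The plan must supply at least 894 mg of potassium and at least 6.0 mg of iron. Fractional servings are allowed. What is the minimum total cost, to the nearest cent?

This is a tiny linear program; its minimum lies at a vertex of the feasible set. List the vertices and price them.
milk only: max(894/336, 6.0/0.2) = 30 servings → $9.00.
quinoa only: max(894/298, 6.0/1.8) = 3.333 servings → $3.83.
peanut butter only: max(894/224, 6.0/0.9) = 6.667 servings → $3.67.
Greek yogurt only: max(894/207, 6.0/0.3) = 20 servings → $26.00.
milk + quinoa: the both-tight solution has a negative serving — not a feasible corner.
milk + peanut butter: intersection lies outside the first quadrant.
milk + Greek yogurt: the both-tight solution has a negative serving — not a feasible corner.
quinoa + peanut butter with both targets exact would need a negative amount; discard.
quinoa + Greek yogurt with both targets exact would need a negative amount; discard.
peanut butter + Greek yogurt with both targets exact would need a negative amount; discard.
So the least-cost plan costs $3.67.

$3.67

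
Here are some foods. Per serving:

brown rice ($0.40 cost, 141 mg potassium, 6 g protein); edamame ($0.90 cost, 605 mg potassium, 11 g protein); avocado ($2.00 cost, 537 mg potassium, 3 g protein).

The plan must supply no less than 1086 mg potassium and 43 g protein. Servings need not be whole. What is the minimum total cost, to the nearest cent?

$2.90

The cheapest plan sits at a corner of the feasible region — with two constraints it uses at most two foods.
brown rice only: max(1086/141, 43/6) = 7.702 servings → $3.08.
edamame only: max(1086/605, 43/11) = 3.909 servings → $3.52.
avocado only: max(1086/537, 43/3) = 14.33 servings → $28.67.
brown rice + edamame with both tight: 6.767 servings and 0.2179 servings → $2.90.
brown rice + avocado with both tight: 7.086 servings and 0.1618 servings → $3.16.
edamame + avocado: the both-tight solution has a negative serving — not a feasible corner.
The minimum over all feasible corners is $2.90.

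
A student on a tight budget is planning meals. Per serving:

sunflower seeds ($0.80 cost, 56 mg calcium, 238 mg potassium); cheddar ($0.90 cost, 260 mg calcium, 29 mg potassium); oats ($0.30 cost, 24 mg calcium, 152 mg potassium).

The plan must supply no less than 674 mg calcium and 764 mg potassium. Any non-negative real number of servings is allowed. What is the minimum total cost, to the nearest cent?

$3.33

An LP optimum is at a vertex; with two nutrient constraints at most two foods are used. Check each candidate.
sunflower seeds only: max(674/56, 764/238) = 12.04 servings → $9.63.
cheddar only: max(674/260, 764/29) = 26.34 servings → $23.71.
oats only: max(674/24, 764/152) = 28.08 servings → $8.43.
sunflower seeds + cheddar with both tight: 2.972 servings and 1.952 servings → $4.13.
sunflower seeds + oats: the both-tight solution has a negative serving — not a feasible corner.
cheddar + oats with both tight: 2.166 servings and 4.613 servings → $3.33.
So the least-cost plan costs $3.33.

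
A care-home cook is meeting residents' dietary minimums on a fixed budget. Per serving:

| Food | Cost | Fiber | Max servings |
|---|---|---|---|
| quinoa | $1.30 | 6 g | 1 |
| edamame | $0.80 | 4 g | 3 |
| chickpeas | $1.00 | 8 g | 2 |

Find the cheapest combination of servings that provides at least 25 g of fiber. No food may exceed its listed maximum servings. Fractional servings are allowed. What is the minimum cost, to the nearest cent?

$3.80

Cost per g of fiber: chickpeas $0.1250, edamame $0.2000, quinoa $0.2167.
Take 2 servings of chickpeas: +16.0 g fiber for $2.00 (total $2.00, still need 9.0 g).
Take 2.25 servings of edamame: +9.0 g fiber for $1.80 (total $3.80, still need 0.0 g).
Greedy by cheapest-per-g is optimal for a single linear constraint, so the minimum cost is $3.80.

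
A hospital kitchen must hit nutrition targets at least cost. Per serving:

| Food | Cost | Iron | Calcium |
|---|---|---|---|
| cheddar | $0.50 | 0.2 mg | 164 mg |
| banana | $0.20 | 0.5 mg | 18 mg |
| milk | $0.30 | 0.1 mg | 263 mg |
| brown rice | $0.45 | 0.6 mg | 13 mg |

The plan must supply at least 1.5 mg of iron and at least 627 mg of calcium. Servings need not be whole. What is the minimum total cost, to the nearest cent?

cheddar only: max(1.5/0.2, 627/164) = 7.5 servings → $3.75.
banana only: max(1.5/0.5, 627/18) = 34.83 servings → $6.97.
milk only: max(1.5/0.1, 627/263) = 15 servings → $4.50.
brown rice only: max(1.5/0.6, 627/13) = 48.23 servings → $21.70.
cheddar + banana with both tight: 3.654 servings and 1.538 servings → $2.13.
cheddar + milk with both targets exact would need a negative amount; discard.
cheddar + brown rice with both tight: 3.723 servings and 1.259 servings → $2.43.
banana + milk with both tight: 2.558 servings and 2.209 servings → $1.17.
banana + brown rice: intersection lies outside the first quadrant.
milk + brown rice with both tight: 2.279 servings and 2.12 servings → $1.64.
The minimum over all feasible corners is $1.17.

$1.17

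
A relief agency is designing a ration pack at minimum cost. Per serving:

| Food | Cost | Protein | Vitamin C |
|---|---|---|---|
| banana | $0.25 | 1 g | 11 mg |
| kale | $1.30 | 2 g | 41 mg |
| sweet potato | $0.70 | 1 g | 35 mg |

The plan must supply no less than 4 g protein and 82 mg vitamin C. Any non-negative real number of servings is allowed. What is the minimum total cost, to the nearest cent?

With two linear requirements the optimum uses one or two foods; enumerate the corners.
banana only: max(4/1, 82/11) = 7.455 servings → $1.86.
kale only: max(4/2, 82/41) = 2 servings → $2.60.
sweet potato only: max(4/1, 82/35) = 4 servings → $2.80.
banana + kale with both tight: 0 servings and 2 servings → $2.60.
banana + sweet potato with both tight: 2.417 servings and 1.583 servings → $1.71.
kale + sweet potato with both tight: 2 servings and 0 servings → $2.60.
So the least-cost plan costs $1.71.

$1.71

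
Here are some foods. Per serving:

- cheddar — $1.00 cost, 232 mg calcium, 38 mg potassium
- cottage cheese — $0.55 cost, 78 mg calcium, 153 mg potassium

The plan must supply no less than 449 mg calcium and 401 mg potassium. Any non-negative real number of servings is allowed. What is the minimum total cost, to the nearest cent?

At the optimum either one food covers both requirements or two foods hit both targets exactly; no other combination can be cheaper.
cheddar only: max(449/232, 401/38) = 10.55 servings → $10.55.
cottage cheese only: max(449/78, 401/153) = 5.756 servings → $3.17.
cheddar + cottage cheese with both tight: 1.15 servings and 2.335 servings → $2.43.
Cheapest feasible corner: $2.43.

$2.43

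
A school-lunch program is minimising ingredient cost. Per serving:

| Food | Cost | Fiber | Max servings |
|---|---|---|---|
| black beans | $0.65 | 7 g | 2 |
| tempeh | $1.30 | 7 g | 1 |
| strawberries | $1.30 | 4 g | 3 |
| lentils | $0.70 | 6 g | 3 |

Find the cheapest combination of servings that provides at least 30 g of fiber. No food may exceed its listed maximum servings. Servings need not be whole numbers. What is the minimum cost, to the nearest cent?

Cost per g of fiber: black beans $0.0929, lentils $0.1167, tempeh $0.1857, strawberries $0.3250.
Take 2 servings of black beans: +14.0 g fiber for $1.30 (total $1.30, still need 16.0 g).
Take 2.667 servings of lentils: +16.0 g fiber for $1.87 (total $3.17, still need 0.0 g).
Filling from the cheapest source first is optimal under one linear minimum: $3.17.

$3.17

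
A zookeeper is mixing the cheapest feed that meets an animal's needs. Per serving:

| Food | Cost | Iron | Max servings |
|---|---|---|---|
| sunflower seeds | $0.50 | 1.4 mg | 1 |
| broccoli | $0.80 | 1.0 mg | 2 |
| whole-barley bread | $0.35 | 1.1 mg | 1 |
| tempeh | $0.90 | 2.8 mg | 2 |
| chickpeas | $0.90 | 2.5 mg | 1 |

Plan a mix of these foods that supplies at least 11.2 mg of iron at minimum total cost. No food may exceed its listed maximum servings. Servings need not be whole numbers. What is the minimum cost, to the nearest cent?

Cost per mg of iron: whole-barley bread $0.3182, tempeh $0.3214, sunflower seeds $0.3571, chickpeas $0.3600, broccoli $0.8000.
Take 1 serving of whole-barley bread: +1.1 mg iron for $0.35 (total $0.35, still need 10.1 mg).
Take 2 servings of tempeh: +5.6 mg iron for $1.80 (total $2.15, still need 4.5 mg).
Take 1 serving of sunflower seeds: +1.4 mg iron for $0.50 (total $2.65, still need 3.1 mg).
Take 1 serving of chickpeas: +2.5 mg iron for $0.90 (total $3.55, still need 0.6 mg).
Take 0.6 servings of broccoli: +0.6 mg iron for $0.48 (total $4.03, still need 0.0 mg).
Greedy by cheapest-per-mg is optimal for a single linear constraint, so the minimum cost is $4.03.

$4.03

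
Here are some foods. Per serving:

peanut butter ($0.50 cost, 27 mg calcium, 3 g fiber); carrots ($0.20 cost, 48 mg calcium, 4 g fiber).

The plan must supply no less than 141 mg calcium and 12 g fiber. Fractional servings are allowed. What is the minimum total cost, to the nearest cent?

$0.60

A basic optimal solution has at most two foods positive. Try each food alone and each pair with both targets met exactly.
peanut butter only: max(141/27, 12/3) = 5.222 servings → $2.61.
carrots only: max(141/48, 12/4) = 3 servings → $0.60.
peanut butter + carrots with both tight: 0.3333 servings and 2.75 servings → $0.72.
Cheapest feasible corner: $0.60.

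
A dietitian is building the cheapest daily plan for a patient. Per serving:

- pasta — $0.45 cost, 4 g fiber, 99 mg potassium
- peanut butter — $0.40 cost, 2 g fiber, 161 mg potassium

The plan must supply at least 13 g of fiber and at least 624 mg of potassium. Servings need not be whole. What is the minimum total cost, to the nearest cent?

pasta only: max(13/4, 624/99) = 6.303 servings → $2.84.
peanut butter only: max(13/2, 624/161) = 6.5 servings → $2.60.
pasta + peanut butter with both tight: 1.895 servings and 2.711 servings → $1.94.
So the least-cost plan costs $1.94.

$1.94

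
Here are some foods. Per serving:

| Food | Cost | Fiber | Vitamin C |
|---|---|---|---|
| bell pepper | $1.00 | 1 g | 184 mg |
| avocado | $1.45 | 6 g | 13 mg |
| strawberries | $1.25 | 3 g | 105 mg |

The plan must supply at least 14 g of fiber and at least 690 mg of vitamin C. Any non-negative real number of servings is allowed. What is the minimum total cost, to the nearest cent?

$6.13

Two binding constraints pin down two serving amounts, so the optimal mix uses at most two foods. The candidates are each food alone (scaled to the tighter of fiber/vitamin C) and each pair with both constraints tight.
bell pepper only: max(14/1, 690/184) = 14 servings → $14.00.
avocado only: max(14/6, 690/13) = 53.08 servings → $76.96.
strawberries only: max(14/3, 690/105) = 6.571 servings → $8.21.
bell pepper + avocado with both tight: 3.628 servings and 1.729 servings → $6.13.
bell pepper + strawberries with both tight: 1.342 servings and 4.219 servings → $6.62.
avocado + strawberries: intersection lies outside the first quadrant.
So the least-cost plan costs $6.13.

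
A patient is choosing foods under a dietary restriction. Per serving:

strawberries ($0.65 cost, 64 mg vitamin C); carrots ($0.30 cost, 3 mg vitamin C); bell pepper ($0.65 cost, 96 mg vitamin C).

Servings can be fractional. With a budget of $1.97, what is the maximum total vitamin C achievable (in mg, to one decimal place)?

Vitamin C per dollar: bell pepper 147.7, strawberries 98.46, carrots 10.
With no serving limits, spend the whole cost allowance on bell pepper: $1.97 / $0.65 × 96 mg = 291.0 mg.

291.0 mg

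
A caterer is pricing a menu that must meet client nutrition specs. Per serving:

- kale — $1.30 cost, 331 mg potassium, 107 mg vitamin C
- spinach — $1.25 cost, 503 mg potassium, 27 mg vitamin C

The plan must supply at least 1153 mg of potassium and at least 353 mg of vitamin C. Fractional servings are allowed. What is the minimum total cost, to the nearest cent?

$4.42

At the optimum either one food covers both requirements or two foods hit both targets exactly; no other combination can be cheaper.
kale only: max(1153/331, 353/107) = 3.483 servings → $4.53.
spinach only: max(1153/503, 353/27) = 13.07 servings → $16.34.
kale + spinach with both tight: 3.262 servings and 0.1454 servings → $4.42.
Cheapest feasible corner: $4.42.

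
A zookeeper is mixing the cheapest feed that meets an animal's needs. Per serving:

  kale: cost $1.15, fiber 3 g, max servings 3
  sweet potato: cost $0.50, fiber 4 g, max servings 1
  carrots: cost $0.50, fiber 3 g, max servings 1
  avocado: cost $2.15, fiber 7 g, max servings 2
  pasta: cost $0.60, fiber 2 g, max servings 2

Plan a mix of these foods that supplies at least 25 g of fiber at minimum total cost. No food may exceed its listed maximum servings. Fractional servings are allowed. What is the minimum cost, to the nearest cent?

$6.50

Cost per g of fiber: sweet potato $0.1250, carrots $0.1667, pasta $0.3000, avocado $0.3071, kale $0.3833.
Take 1 serving of sweet potato: +4.0 g fiber for $0.50 (total $0.50, still need 21.0 g).
Take 1 serving of carrots: +3.0 g fiber for $0.50 (total $1.00, still need 18.0 g).
Take 2 servings of pasta: +4.0 g fiber for $1.20 (total $2.20, still need 14.0 g).
Take 2 servings of avocado: +14.0 g fiber for $4.30 (total $6.50, still need 0.0 g).
Greedy by cheapest-per-g is optimal for a single linear constraint, so the minimum cost is $6.50.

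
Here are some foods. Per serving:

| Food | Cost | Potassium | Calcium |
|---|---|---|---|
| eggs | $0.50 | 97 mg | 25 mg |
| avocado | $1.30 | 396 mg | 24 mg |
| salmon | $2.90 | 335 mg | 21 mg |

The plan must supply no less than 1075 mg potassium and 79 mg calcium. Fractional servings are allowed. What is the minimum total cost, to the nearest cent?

$3.66

eggs only: max(1075/97, 79/25) = 11.08 servings → $5.54.
avocado only: max(1075/396, 79/24) = 3.292 servings → $4.28.
salmon only: max(1075/335, 79/21) = 3.762 servings → $10.91.
eggs + avocado with both tight: 0.7242 servings and 2.537 servings → $3.66.
eggs + salmon with both tight: 0.6138 servings and 3.031 servings → $9.10.
avocado + salmon: intersection lies outside the first quadrant.
Cheapest feasible corner: $3.66.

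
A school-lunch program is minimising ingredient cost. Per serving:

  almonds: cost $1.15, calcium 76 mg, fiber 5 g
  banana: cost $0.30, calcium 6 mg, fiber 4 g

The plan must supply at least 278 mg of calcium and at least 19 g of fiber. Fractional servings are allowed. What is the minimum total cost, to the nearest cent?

An LP optimum is at a vertex; with two nutrient constraints at most two foods are used. Check each candidate.
almonds only: max(278/76, 19/5) = 3.8 servings → $4.37.
banana only: max(278/6, 19/4) = 46.33 servings → $13.90.
almonds + banana with both tight: 3.642 servings and 0.1971 servings → $4.25.
The minimum over all feasible corners is $4.25.

$4.25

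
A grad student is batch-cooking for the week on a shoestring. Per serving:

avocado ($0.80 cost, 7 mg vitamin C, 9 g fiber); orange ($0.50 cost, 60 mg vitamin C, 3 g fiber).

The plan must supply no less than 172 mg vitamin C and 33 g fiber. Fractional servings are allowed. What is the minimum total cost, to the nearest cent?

A basic optimal solution has at most two foods positive. Try each food alone and each pair with both targets met exactly.
avocado only: max(172/7, 33/9) = 24.57 servings → $19.66.
orange only: max(172/60, 33/3) = 11 servings → $5.50.
avocado + orange with both tight: 2.821 servings and 2.538 servings → $3.53.
Cheapest feasible corner: $3.53.

$3.53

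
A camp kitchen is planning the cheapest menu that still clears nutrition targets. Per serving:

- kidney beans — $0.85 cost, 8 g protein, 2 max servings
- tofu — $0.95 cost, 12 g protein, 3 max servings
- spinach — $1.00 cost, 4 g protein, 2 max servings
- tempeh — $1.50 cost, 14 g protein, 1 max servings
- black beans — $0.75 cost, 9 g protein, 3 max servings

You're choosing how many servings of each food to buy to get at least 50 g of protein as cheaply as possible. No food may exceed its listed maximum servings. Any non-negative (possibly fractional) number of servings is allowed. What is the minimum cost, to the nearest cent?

Cost per g of protein: tofu $0.0792, black beans $0.0833, kidney beans $0.1062, tempeh $0.1071, spinach $0.2500.
Take 3 servings of tofu: +36.0 g protein for $2.85 (total $2.85, still need 14.0 g).
Take 1.556 servings of black beans: +14.0 g protein for $1.17 (total $4.02, still need 0.0 g).
Filling from the cheapest source first is optimal under one linear minimum: $4.02.

$4.02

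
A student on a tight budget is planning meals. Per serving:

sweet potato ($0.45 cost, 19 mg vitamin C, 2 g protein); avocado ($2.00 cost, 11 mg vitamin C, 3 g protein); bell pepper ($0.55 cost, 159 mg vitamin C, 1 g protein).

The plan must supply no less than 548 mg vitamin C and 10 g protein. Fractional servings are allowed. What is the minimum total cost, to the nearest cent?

An LP optimum is at a vertex; with two nutrient constraints at most two foods are used. Check each candidate.
sweet potato only: max(548/19, 10/2) = 28.84 servings → $12.98.
avocado only: max(548/11, 10/3) = 49.82 servings → $99.64.
bell pepper only: max(548/159, 10/1) = 10 servings → $5.50.
sweet potato + avocado with both targets exact would need a negative amount; discard.
sweet potato + bell pepper with both tight: 3.485 servings and 3.03 servings → $3.23.
avocado + bell pepper with both tight: 2.236 servings and 3.292 servings → $6.28.
So the least-cost plan costs $3.23.

$3.23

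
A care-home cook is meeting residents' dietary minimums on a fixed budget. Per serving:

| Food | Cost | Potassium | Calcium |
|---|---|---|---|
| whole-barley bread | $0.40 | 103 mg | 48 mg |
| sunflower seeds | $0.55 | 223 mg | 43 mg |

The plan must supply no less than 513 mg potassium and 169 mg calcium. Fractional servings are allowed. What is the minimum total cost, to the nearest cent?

$1.63

With two linear requirements the optimum uses one or two foods; enumerate the corners.
whole-barley bread only: max(513/103, 169/48) = 4.981 servings → $1.99.
sunflower seeds only: max(513/223, 169/43) = 3.93 servings → $2.16.
whole-barley bread + sunflower seeds with both tight: 2.491 servings and 1.15 servings → $1.63.
The minimum over all feasible corners is $1.63.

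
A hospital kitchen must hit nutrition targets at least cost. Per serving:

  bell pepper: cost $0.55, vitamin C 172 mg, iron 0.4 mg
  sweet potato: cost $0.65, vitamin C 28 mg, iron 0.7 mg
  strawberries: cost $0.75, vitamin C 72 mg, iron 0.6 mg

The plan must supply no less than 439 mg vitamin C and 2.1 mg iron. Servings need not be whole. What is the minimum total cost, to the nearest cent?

bell pepper only: max(439/172, 2.1/0.4) = 5.25 servings → $2.89.
sweet potato only: max(439/28, 2.1/0.7) = 15.68 servings → $10.19.
strawberries only: max(439/72, 2.1/0.6) = 6.097 servings → $4.57.
bell pepper + sweet potato with both tight: 2.276 servings and 1.7 servings → $2.36.
bell pepper + strawberries with both tight: 1.508 servings and 2.495 servings → $2.70.
sweet potato + strawberries: intersection lies outside the first quadrant.
So the least-cost plan costs $2.36.

$2.36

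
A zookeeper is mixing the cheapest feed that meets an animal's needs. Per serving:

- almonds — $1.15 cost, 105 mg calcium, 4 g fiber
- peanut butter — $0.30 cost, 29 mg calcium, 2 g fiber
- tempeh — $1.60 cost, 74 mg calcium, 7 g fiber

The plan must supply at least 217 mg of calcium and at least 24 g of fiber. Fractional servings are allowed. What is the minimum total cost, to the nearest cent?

The cheapest plan sits at a corner of the feasible region — with two constraints it uses at most two foods.
almonds only: max(217/105, 24/4) = 6 servings → $6.90.
peanut butter only: max(217/29, 24/2) = 12 servings → $3.60.
tempeh only: max(217/74, 24/7) = 3.429 servings → $5.49.
almonds + peanut butter: intersection lies outside the first quadrant.
almonds + tempeh: intersection lies outside the first quadrant.
peanut butter + tempeh: the both-tight solution has a negative serving — not a feasible corner.
So the least-cost plan costs $3.60.

$3.60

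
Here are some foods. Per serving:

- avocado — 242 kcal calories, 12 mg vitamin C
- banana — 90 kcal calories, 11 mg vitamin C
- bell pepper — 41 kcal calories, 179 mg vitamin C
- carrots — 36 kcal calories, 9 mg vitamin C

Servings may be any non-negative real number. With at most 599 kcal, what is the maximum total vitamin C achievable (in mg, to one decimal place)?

Vitamin C per kcal: bell pepper 4.366, carrots 0.25, banana 0.1222, avocado 0.04959.
With no serving limits, spend the whole calories allowance on bell pepper: 599 kcal / 41 kcal × 179 mg = 2615.1 mg.

2615.1 mg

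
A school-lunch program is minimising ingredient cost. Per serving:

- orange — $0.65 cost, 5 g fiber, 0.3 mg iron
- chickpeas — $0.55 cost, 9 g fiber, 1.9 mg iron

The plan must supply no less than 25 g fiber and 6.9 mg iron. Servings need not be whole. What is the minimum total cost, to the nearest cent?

Two binding constraints pin down two serving amounts, so the optimal mix uses at most two foods. The candidates are each food alone (scaled to the tighter of fiber/iron) and each pair with both constraints tight.
orange only: max(25/5, 6.9/0.3) = 23 servings → $14.95.
chickpeas only: max(25/9, 6.9/1.9) = 3.632 servings → $2.00.
orange + chickpeas with both targets exact would need a negative amount; discard.
Cheapest feasible corner: $2.00.

$2.00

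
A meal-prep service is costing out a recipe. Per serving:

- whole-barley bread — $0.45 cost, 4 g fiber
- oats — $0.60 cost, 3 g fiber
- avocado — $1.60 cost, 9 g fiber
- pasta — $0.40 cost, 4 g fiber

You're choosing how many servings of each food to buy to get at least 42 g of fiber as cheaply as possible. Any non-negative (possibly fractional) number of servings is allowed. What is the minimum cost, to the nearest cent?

$4.20

Cost per g of fiber: pasta $0.1000, whole-barley bread $0.1125, avocado $0.1778, oats $0.2000.
With no serving limits, use only pasta: 42 g / 4 g = 10.5 servings × $0.40 = $4.20.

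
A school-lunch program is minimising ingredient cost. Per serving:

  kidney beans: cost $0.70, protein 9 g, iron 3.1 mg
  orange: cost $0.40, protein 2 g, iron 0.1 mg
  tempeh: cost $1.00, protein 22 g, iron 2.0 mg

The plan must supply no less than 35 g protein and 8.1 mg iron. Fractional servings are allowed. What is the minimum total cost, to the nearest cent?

Check every corner: each single food scaled to meet both minima, and each pair solved so both constraints bind.
kidney beans only: max(35/9, 8.1/3.1) = 3.889 servings → $2.72.
orange only: max(35/2, 8.1/0.1) = 81 servings → $32.40.
tempeh only: max(35/22, 8.1/2.0) = 4.05 servings → $4.05.
kidney beans + orange with both tight: 2.396 servings and 6.717 servings → $4.36.
kidney beans + tempeh with both tight: 2.155 servings and 0.7092 servings → $2.22.
orange + tempeh with both targets exact would need a negative amount; discard.
The minimum over all feasible corners is $2.22.

$2.22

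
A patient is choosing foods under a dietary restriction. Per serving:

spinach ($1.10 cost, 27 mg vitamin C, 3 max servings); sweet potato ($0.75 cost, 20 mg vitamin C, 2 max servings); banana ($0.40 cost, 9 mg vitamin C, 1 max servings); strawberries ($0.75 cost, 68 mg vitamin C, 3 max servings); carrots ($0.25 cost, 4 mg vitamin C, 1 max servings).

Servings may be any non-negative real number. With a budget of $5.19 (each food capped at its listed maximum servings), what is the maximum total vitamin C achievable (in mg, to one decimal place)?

Vitamin C per dollar: strawberries 90.67, sweet potato 26.67, spinach 24.55, banana 22.5, carrots 16.
Take 3 servings of strawberries: spends $2.25, +204.0 mg vitamin C (running total 204.0 mg).
Take 2 servings of sweet potato: spends $1.50, +40.0 mg vitamin C (running total 244.0 mg).
Take 1.309 servings of spinach: spends $1.44, +35.3 mg vitamin C (running total 279.3 mg).
Filling greedily by vitamin C-per-dollar is optimal for one linear limit, giving 279.3 mg.

279.3 mg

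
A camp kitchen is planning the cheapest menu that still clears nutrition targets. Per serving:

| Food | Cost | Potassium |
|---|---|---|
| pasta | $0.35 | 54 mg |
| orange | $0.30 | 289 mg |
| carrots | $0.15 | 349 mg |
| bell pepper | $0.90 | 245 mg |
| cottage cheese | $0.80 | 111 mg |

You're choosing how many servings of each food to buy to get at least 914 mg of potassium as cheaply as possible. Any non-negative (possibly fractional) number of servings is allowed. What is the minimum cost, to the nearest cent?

Cost per mg of potassium: carrots $0.0004, orange $0.0010, bell pepper $0.0037, pasta $0.0065, cottage cheese $0.0072.
With no serving limits, use only carrots: 914 mg / 349 mg = 2.619 servings × $0.15 = $0.39.

$0.39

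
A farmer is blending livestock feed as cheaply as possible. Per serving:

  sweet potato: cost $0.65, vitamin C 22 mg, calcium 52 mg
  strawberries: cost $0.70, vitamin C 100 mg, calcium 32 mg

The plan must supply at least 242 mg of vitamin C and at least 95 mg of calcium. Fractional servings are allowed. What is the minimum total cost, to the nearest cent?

$1.89

Minimising a linear cost over {vitamin C ≥ 242, calcium ≥ 95, servings ≥ 0} — the optimum is at a vertex, using one or two foods.
sweet potato only: max(242/22, 95/52) = 11 servings → $7.15.
strawberries only: max(242/100, 95/32) = 2.969 servings → $2.08.
sweet potato + strawberries with both tight: 0.3906 servings and 2.334 servings → $1.89.
The minimum over all feasible corners is $1.89.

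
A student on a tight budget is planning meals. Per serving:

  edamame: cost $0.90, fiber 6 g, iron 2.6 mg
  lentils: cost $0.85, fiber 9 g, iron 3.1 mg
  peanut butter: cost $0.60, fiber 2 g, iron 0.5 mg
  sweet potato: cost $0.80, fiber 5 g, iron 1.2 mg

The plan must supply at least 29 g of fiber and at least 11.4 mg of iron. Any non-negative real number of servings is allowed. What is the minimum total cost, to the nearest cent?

Check every corner: each single food scaled to meet both minima, and each pair solved so both constraints bind.
edamame only: max(29/6, 11.4/2.6) = 4.833 servings → $4.35.
lentils only: max(29/9, 11.4/3.1) = 3.677 servings → $3.13.
peanut butter only: max(29/2, 11.4/0.5) = 22.8 servings → $13.68.
sweet potato only: max(29/5, 11.4/1.2) = 9.5 servings → $7.60.
edamame + lentils with both tight: 2.646 servings and 1.458 servings → $3.62.
edamame + peanut butter with both tight: 3.773 servings and 3.182 servings → $5.30.
edamame + sweet potato with both tight: 3.828 servings and 1.207 servings → $4.41.
lentils + peanut butter: the both-tight solution has a negative serving — not a feasible corner.
lentils + sweet potato with both targets exact would need a negative amount; discard.
peanut butter + sweet potato: the both-tight solution has a negative serving — not a feasible corner.
So the least-cost plan costs $3.13.

$3.13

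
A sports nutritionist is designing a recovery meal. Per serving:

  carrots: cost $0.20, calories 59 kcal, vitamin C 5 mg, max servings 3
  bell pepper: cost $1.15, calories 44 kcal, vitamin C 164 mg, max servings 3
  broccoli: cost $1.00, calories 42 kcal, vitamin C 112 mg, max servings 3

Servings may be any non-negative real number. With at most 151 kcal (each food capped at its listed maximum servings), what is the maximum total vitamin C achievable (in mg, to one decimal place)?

542.7 mg

Vitamin C per kcal: bell pepper 3.727, broccoli 2.667, carrots 0.08475.
Take 3 servings of bell pepper: uses 132 kcal, +492.0 mg vitamin C (running total 492.0 mg).
Take 0.4524 servings of broccoli: uses 19 kcal, +50.7 mg vitamin C (running total 542.7 mg).
Filling greedily by vitamin C-per-kcal is optimal for one linear limit, giving 542.7 mg.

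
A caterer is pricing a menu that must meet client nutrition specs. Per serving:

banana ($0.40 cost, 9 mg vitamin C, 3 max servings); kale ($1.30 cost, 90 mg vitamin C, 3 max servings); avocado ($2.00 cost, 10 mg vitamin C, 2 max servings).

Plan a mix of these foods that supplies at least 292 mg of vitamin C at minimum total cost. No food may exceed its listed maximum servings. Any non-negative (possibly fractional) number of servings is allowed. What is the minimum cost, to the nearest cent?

$4.88

Cost per mg of vitamin C: kale $0.0144, banana $0.0444, avocado $0.2000.
Take 3 servings of kale: +270.0 mg vitamin C for $3.90 (total $3.90, still need 22.0 mg).
Take 2.444 servings of banana: +22.0 mg vitamin C for $0.98 (total $4.88, still need 0.0 mg).
Greedy by cheapest-per-mg is optimal for a single linear constraint, so the minimum cost is $4.88.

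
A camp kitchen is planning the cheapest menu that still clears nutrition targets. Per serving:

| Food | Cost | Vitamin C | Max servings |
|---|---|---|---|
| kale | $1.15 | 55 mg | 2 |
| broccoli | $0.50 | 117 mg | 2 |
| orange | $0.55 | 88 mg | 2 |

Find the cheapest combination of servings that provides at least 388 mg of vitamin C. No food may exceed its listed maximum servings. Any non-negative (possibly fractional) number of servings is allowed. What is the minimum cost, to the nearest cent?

Cost per mg of vitamin C: broccoli $0.0043, orange $0.0063, kale $0.0209.
Take 2 servings of broccoli: +234.0 mg vitamin C for $1.00 (total $1.00, still need 154.0 mg).
Take 1.75 servings of orange: +154.0 mg vitamin C for $0.96 (total $1.96, still need 0.0 mg).
Greedy by cheapest-per-mg is optimal for a single linear constraint, so the minimum cost is $1.96.

$1.96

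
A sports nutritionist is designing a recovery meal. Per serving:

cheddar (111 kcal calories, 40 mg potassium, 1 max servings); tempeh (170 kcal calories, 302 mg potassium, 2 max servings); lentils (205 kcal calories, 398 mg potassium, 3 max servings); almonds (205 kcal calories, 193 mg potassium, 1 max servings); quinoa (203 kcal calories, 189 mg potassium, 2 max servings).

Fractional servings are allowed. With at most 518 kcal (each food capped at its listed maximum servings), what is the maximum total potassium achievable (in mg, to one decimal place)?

Potassium per kcal: lentils 1.941, tempeh 1.776, almonds 0.9415, quinoa 0.931, cheddar 0.3604.
Take 2.527 servings of lentils: uses 518 kcal, +1005.7 mg potassium (running total 1005.7 mg).
Filling greedily by potassium-per-kcal is optimal for one linear limit, giving 1005.7 mg.

1005.7 mg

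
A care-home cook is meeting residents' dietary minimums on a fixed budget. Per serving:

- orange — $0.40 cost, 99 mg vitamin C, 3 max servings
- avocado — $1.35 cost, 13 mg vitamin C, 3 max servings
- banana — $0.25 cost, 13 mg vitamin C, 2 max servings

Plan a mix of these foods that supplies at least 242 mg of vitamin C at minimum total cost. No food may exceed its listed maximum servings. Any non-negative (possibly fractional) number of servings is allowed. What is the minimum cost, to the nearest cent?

Cost per mg of vitamin C: orange $0.0040, banana $0.0192, avocado $0.1038.
Take 2.444 servings of orange: +242.0 mg vitamin C for $0.98 (total $0.98, still need 0.0 mg).
Filling from the cheapest source first is optimal under one linear minimum: $0.98.

$0.98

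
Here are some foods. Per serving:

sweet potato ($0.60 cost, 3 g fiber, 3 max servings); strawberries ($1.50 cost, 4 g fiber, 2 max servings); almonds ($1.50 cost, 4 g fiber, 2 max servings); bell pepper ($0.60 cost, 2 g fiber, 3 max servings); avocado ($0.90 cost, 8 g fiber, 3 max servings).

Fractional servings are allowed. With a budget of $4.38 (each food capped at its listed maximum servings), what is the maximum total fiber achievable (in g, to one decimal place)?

32.4 g

Fiber per dollar: avocado 8.889, sweet potato 5, bell pepper 3.333, strawberries 2.667, almonds 2.667.
Take 3 servings of avocado: spends $2.70, +24.0 g fiber (running total 24.0 g).
Take 2.8 servings of sweet potato: spends $1.68, +8.4 g fiber (running total 32.4 g).
Filling greedily by fiber-per-dollar is optimal for one linear limit, giving 32.4 g.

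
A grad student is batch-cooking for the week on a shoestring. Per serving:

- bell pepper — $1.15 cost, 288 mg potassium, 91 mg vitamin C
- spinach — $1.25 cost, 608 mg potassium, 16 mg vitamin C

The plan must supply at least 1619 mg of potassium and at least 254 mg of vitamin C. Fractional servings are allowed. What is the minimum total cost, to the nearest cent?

$4.74

With two linear requirements the optimum uses one or two foods; enumerate the corners.
bell pepper only: max(1619/288, 254/91) = 5.622 servings → $6.46.
spinach only: max(1619/608, 254/16) = 15.88 servings → $19.84.
bell pepper + spinach with both tight: 2.534 servings and 1.462 servings → $4.74.
The minimum over all feasible corners is $4.74.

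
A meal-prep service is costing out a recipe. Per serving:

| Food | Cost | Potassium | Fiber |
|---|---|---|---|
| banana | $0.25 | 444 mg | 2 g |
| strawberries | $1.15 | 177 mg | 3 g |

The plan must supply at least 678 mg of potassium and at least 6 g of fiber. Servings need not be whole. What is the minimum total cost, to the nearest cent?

$0.75

An LP optimum is at a vertex; with two nutrient constraints at most two foods are used. Check each candidate.
banana only: max(678/444, 6/2) = 3 servings → $0.75.
strawberries only: max(678/177, 6/3) = 3.831 servings → $4.41.
banana + strawberries with both tight: 0.9939 servings and 1.337 servings → $1.79.
The minimum over all feasible corners is $0.75.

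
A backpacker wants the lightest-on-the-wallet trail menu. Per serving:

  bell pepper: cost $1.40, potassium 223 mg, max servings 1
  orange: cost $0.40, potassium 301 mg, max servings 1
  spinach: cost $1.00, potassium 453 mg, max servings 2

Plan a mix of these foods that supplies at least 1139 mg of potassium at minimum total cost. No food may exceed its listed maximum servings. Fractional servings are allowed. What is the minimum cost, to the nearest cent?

$2.25

Cost per mg of potassium: orange $0.0013, spinach $0.0022, bell pepper $0.0063.
Take 1 serving of orange: +301.0 mg potassium for $0.40 (total $0.40, still need 838.0 mg).
Take 1.85 servings of spinach: +838.0 mg potassium for $1.85 (total $2.25, still need 0.0 mg).
Greedy by cheapest-per-mg is optimal for a single linear constraint, so the minimum cost is $2.25.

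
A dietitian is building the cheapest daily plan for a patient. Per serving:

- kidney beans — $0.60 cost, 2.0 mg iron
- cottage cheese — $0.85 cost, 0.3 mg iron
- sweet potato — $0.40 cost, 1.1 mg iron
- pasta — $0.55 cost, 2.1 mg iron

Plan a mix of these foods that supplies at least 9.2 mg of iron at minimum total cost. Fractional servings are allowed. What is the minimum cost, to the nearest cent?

$2.41

Cost per mg of iron: pasta $0.2619, kidney beans $0.3000, sweet potato $0.3636, cottage cheese $2.8333.
With no serving limits, use only pasta: 9.2 mg / 2.1 mg = 4.381 servings × $0.55 = $2.41.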